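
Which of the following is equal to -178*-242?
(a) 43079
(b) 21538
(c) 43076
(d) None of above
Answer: c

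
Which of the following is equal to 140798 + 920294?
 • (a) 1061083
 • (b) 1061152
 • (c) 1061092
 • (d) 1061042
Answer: c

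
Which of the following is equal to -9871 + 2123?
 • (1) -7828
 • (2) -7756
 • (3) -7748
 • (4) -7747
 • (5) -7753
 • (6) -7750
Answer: 3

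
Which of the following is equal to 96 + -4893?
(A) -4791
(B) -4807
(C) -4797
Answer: C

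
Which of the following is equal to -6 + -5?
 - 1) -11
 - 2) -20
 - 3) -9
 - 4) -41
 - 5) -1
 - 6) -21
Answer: 1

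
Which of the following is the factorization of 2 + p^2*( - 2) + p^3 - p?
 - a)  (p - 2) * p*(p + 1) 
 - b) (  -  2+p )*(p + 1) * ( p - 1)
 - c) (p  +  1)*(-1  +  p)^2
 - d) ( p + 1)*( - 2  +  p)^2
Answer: b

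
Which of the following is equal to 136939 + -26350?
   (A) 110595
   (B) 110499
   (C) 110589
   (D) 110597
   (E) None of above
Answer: C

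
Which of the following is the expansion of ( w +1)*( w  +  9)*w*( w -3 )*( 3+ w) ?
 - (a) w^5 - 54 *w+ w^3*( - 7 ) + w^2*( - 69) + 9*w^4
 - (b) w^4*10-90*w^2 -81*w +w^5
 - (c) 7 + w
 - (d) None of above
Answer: b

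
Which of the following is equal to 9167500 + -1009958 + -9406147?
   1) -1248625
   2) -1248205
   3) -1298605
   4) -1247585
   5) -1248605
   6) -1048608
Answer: 5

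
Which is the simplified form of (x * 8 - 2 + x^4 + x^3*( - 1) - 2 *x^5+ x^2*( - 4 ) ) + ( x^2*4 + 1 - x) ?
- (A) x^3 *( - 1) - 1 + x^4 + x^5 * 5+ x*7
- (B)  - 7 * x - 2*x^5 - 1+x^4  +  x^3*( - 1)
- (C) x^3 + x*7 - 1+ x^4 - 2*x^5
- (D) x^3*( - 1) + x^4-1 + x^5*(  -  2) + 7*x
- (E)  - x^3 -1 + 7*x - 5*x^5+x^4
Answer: D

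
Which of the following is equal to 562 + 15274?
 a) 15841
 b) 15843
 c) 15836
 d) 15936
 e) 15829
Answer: c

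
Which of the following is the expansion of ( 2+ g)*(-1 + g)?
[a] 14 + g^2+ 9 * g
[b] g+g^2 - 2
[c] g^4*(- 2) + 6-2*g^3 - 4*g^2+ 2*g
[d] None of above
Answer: b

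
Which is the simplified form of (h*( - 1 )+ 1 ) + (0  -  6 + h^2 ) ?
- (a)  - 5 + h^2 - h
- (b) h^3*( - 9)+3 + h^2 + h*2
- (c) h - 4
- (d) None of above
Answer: a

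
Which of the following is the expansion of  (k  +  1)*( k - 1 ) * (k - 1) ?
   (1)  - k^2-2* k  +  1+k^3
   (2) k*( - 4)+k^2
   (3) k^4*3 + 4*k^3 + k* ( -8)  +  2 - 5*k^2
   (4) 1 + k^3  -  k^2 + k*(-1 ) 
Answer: 4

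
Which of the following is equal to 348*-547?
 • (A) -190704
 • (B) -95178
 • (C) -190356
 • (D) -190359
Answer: C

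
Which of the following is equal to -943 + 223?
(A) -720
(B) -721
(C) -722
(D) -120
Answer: A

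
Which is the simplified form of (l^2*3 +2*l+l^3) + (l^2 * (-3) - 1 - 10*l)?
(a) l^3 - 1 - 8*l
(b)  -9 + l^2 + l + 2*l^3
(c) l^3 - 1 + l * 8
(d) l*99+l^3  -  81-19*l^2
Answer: a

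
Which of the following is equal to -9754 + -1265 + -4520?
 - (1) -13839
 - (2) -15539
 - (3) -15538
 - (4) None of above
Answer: 2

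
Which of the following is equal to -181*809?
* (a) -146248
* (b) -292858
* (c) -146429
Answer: c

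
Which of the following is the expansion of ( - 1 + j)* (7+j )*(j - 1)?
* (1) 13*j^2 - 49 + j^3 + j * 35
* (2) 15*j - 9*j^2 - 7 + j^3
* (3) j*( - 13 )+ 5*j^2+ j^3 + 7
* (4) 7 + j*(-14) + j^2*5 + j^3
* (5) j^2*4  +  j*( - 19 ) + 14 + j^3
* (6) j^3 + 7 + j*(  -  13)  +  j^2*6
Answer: 3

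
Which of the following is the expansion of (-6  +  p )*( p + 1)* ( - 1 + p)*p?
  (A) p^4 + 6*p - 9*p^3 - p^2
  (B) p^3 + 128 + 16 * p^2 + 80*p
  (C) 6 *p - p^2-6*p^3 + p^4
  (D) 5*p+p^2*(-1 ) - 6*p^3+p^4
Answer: C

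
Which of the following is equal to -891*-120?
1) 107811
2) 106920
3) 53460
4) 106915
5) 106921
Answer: 2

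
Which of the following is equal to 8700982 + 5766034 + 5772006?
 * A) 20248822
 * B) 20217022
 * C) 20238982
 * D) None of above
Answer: D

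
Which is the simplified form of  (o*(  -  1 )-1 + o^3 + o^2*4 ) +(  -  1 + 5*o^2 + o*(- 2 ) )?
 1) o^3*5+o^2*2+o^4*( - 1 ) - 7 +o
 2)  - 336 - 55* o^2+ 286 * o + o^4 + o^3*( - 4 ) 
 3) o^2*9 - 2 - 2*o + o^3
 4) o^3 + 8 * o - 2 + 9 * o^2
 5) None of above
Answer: 5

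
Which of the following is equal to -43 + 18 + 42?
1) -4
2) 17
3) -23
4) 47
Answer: 2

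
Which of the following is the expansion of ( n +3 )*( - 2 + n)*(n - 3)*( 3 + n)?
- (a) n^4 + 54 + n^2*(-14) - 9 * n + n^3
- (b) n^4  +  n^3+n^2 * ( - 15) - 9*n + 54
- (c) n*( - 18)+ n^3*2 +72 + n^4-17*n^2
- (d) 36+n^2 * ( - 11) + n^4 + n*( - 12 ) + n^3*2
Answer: b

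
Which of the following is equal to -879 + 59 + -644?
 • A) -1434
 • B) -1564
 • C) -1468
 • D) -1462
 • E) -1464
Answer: E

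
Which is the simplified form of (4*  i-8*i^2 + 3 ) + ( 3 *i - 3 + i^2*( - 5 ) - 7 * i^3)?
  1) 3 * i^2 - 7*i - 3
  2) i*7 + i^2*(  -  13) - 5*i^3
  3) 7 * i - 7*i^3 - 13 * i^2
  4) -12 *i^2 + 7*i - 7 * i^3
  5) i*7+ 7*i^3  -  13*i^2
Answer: 3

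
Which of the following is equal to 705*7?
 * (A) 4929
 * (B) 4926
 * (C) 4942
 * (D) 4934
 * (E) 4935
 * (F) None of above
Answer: E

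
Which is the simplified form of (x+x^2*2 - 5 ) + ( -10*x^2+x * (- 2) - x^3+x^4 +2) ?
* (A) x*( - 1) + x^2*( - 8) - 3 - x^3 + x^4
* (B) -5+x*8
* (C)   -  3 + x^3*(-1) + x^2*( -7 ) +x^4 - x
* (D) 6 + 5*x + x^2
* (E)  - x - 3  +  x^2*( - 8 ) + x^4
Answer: A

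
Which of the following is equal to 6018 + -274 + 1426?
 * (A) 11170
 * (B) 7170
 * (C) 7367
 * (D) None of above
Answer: B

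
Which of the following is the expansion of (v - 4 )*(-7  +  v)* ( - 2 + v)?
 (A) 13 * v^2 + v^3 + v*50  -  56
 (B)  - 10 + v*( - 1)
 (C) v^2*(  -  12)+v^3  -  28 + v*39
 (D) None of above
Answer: D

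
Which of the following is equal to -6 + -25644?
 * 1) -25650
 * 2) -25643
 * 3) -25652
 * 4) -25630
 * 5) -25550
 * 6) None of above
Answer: 1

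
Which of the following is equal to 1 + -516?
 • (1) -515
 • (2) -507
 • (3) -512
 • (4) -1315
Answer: 1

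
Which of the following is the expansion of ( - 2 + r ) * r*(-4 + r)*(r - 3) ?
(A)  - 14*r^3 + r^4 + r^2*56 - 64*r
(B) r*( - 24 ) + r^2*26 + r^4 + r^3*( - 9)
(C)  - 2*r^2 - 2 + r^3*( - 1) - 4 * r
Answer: B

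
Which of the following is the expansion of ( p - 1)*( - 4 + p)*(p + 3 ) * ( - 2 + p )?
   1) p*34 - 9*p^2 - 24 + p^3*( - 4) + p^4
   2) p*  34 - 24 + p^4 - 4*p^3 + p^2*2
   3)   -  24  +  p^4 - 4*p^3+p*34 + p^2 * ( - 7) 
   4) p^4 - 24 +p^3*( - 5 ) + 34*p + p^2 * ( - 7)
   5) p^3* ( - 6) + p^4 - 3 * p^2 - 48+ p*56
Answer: 3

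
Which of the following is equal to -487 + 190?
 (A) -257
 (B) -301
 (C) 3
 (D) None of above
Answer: D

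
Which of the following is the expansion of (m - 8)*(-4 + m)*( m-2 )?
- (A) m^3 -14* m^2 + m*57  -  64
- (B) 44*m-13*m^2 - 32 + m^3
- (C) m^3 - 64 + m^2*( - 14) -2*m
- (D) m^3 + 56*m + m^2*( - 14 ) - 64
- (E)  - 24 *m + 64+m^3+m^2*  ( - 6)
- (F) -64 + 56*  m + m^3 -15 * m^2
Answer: D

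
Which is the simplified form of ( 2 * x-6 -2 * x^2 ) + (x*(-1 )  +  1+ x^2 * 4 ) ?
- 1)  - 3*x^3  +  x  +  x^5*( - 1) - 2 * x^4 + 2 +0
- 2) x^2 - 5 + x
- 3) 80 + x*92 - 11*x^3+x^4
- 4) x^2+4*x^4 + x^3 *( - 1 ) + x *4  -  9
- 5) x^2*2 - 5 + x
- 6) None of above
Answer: 5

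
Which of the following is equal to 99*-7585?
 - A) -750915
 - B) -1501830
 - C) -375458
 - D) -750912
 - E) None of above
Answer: A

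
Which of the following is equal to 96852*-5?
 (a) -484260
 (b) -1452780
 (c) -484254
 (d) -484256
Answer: a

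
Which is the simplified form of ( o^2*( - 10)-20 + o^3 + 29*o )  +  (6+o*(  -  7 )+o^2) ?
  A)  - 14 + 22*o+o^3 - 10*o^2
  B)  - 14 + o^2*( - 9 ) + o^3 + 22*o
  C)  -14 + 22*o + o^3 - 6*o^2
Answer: B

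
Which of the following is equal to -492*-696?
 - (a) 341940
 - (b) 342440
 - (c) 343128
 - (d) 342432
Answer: d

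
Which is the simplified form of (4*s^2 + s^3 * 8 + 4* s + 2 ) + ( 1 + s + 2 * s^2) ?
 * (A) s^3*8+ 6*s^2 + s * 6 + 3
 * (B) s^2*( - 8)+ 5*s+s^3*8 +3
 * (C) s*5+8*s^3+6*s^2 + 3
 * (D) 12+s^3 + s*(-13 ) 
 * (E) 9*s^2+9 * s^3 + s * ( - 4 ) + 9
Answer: C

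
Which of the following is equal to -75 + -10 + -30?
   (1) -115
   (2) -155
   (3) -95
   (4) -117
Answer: 1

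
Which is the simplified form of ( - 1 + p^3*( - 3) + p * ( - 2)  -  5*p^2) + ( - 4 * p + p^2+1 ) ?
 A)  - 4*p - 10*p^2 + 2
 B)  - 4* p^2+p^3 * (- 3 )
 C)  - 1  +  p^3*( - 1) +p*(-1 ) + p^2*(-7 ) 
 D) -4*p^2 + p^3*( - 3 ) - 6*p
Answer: D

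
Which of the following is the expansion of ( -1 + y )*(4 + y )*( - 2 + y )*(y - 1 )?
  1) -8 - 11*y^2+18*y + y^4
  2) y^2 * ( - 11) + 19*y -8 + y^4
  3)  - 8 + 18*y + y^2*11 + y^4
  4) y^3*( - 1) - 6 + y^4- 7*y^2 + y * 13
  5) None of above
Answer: 1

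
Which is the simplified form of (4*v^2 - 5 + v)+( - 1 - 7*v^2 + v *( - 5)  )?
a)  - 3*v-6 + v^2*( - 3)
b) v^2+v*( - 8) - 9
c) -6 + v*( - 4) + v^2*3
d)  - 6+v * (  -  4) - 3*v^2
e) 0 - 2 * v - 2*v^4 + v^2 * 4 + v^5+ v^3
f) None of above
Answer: d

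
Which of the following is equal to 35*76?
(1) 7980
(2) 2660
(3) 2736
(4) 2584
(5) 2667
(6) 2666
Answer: 2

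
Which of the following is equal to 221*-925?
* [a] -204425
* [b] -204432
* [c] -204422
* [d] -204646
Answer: a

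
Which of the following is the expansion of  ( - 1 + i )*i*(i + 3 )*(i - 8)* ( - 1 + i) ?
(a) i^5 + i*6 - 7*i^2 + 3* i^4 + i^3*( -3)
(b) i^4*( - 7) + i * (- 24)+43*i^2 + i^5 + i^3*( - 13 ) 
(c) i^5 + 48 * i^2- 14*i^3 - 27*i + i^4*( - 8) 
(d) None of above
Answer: b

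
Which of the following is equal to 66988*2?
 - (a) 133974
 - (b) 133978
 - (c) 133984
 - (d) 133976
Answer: d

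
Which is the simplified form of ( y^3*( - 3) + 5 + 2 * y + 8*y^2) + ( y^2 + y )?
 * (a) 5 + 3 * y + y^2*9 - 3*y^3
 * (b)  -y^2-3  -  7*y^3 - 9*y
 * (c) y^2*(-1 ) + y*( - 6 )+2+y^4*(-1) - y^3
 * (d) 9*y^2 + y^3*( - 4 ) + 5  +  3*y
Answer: a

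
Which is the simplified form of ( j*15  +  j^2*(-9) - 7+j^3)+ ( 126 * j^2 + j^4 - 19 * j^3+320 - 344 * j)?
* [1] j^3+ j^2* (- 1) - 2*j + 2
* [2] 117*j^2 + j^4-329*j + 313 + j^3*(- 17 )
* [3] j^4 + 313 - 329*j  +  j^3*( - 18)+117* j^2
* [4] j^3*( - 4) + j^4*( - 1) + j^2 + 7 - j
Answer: 3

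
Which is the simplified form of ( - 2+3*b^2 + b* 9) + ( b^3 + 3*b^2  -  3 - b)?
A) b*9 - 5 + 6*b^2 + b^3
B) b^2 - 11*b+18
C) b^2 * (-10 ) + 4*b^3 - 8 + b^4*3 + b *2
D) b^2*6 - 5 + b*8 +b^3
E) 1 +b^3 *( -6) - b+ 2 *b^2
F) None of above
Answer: D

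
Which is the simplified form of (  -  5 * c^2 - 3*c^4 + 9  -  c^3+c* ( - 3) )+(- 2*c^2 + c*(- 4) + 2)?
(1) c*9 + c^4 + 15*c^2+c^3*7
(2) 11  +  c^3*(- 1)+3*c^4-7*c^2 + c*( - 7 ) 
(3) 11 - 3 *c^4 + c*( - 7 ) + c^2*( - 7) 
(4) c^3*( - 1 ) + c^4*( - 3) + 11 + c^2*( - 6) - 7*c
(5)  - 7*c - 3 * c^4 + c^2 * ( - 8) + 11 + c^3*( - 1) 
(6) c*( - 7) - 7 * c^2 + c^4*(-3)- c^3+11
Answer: 6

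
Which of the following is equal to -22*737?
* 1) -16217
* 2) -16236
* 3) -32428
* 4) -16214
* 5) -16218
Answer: 4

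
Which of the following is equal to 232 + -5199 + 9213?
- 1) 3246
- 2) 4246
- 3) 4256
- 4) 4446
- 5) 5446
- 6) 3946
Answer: 2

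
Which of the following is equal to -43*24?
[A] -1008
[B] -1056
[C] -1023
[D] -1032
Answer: D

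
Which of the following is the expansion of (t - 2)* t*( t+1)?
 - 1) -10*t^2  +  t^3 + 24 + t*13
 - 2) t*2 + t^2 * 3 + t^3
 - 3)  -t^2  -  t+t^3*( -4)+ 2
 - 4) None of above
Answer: 4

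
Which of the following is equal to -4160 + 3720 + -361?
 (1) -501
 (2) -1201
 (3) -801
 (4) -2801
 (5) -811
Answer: 3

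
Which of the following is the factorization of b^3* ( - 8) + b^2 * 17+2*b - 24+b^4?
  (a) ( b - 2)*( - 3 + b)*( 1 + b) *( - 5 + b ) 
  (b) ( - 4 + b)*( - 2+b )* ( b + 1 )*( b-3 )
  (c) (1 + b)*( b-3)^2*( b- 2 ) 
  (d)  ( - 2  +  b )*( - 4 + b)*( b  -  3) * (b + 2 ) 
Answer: b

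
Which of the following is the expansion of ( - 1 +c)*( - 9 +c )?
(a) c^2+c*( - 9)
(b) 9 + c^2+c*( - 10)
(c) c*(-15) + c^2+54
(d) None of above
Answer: b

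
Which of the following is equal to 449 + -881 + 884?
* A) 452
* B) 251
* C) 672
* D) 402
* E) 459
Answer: A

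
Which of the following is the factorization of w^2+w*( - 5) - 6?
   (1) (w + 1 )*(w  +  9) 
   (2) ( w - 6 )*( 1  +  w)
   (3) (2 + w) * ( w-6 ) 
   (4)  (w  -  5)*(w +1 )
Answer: 2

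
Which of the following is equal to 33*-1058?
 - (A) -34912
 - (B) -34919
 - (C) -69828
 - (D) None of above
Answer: D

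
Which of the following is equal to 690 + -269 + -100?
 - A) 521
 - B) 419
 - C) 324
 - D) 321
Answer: D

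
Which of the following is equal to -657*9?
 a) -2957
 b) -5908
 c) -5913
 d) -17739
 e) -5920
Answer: c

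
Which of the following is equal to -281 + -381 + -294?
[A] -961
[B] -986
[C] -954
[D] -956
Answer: D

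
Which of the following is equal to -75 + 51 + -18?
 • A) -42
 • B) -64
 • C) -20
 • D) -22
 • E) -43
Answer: A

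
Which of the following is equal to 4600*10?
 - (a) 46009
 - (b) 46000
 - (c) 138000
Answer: b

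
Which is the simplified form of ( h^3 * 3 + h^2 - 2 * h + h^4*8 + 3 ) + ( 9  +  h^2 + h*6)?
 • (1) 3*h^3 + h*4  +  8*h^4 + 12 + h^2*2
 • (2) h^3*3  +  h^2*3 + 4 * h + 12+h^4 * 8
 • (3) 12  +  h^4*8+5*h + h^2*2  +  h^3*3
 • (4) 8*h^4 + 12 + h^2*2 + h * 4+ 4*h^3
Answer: 1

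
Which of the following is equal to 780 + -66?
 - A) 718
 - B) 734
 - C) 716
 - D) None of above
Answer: D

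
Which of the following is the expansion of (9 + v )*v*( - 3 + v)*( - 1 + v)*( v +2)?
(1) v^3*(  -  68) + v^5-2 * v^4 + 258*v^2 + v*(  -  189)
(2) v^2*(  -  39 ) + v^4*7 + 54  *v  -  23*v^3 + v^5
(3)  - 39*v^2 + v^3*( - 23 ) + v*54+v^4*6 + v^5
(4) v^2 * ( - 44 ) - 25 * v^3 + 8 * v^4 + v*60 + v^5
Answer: 2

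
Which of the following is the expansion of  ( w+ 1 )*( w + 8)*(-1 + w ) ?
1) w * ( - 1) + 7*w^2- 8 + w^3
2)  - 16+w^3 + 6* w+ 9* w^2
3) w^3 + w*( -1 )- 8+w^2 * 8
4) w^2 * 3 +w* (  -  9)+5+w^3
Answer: 3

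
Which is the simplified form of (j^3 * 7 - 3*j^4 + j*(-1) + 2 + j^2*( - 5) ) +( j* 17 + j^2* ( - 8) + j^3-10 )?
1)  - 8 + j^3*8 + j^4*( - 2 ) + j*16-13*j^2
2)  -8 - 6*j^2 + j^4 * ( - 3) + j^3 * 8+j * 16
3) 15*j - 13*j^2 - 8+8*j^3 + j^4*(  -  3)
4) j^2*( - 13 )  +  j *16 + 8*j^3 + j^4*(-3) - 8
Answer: 4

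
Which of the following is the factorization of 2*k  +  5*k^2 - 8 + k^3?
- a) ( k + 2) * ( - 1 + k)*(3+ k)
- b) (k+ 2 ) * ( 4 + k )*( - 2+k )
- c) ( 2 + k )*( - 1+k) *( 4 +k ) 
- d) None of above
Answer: c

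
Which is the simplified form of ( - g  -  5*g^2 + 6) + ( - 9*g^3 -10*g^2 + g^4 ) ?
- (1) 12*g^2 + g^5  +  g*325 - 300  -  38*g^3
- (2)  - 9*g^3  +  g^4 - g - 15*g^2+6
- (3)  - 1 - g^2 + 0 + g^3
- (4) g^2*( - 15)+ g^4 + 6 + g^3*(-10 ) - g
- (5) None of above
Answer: 2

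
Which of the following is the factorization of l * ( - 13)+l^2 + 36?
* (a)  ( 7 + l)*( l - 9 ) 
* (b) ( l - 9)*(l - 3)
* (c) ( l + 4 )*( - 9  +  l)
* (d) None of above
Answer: d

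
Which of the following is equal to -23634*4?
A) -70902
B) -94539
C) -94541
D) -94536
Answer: D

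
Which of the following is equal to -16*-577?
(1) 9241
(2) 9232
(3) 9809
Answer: 2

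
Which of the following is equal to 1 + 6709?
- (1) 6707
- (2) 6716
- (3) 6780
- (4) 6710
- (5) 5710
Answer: 4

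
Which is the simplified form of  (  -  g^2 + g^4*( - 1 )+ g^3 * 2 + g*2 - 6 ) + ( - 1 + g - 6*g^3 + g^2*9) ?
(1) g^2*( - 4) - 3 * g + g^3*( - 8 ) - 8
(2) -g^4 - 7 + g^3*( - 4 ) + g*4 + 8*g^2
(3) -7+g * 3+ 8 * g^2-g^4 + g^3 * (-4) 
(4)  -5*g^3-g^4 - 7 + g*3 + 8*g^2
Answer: 3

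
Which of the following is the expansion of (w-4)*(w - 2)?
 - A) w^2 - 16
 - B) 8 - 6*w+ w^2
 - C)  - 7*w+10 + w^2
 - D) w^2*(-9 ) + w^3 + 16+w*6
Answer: B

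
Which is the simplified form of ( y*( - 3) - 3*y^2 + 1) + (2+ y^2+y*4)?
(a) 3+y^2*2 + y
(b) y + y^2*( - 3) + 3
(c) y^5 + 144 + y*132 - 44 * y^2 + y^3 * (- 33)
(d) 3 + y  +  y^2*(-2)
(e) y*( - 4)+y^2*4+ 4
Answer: d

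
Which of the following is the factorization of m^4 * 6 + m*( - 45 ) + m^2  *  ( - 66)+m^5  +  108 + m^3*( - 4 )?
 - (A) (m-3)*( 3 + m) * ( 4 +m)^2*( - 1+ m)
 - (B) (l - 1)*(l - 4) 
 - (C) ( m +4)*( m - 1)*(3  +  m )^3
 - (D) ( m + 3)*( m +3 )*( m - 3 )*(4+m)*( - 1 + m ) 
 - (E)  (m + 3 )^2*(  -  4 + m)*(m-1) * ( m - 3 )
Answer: D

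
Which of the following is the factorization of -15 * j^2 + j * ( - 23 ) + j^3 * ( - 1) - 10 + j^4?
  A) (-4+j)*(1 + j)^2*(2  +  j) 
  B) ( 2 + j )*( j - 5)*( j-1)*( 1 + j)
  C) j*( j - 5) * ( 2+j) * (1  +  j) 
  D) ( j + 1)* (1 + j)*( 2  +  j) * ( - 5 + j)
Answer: D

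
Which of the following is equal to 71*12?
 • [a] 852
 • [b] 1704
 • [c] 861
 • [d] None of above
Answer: a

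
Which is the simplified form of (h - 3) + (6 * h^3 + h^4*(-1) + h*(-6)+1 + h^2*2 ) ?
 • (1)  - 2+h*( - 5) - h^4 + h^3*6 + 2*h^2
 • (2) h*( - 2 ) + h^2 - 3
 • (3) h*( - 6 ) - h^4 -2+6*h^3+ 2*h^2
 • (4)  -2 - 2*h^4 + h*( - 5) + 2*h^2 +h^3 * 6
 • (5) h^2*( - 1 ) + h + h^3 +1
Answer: 1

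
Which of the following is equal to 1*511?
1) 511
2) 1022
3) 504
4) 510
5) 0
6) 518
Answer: 1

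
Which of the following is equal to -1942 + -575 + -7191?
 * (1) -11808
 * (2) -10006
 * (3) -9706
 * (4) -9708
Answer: 4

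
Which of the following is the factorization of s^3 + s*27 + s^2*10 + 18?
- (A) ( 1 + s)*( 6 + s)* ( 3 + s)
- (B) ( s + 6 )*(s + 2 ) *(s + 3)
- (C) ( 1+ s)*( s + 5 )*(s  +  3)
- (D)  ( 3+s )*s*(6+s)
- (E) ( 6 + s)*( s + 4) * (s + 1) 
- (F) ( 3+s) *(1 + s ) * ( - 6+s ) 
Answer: A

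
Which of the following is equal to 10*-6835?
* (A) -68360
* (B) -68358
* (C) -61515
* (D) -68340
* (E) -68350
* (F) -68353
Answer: E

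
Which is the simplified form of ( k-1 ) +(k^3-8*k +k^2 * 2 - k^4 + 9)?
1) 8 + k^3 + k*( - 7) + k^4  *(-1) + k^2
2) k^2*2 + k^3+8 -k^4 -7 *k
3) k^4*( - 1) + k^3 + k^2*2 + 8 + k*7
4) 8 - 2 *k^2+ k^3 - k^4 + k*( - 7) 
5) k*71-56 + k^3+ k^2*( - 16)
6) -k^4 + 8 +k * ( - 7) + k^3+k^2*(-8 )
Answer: 2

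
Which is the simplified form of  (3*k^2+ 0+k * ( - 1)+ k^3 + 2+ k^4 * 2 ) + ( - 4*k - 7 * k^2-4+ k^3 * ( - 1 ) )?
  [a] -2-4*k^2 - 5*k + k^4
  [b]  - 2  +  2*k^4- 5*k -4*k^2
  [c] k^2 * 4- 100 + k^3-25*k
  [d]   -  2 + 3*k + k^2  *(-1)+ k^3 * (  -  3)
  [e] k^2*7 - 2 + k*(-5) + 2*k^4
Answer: b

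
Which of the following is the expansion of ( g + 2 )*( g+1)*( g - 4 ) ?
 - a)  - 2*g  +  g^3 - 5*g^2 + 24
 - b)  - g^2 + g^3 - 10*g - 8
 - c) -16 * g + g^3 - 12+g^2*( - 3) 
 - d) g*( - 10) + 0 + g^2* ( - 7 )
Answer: b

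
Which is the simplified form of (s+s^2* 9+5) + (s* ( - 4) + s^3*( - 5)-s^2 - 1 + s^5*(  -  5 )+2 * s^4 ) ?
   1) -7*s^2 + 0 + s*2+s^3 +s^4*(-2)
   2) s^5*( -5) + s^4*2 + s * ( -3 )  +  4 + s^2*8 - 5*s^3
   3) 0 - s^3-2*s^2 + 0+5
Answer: 2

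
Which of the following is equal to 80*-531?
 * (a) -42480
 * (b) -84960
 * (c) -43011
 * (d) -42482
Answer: a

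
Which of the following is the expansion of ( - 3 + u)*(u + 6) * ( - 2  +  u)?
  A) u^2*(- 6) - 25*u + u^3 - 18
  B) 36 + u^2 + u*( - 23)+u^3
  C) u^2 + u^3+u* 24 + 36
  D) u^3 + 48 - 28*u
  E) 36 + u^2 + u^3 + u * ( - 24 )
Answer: E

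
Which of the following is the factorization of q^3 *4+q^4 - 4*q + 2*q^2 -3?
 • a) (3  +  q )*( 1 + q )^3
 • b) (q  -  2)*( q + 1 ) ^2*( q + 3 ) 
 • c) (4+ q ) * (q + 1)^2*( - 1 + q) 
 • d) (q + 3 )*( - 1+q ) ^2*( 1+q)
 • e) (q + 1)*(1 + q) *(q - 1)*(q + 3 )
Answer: e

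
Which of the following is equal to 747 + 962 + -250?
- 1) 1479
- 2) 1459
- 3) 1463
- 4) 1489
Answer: 2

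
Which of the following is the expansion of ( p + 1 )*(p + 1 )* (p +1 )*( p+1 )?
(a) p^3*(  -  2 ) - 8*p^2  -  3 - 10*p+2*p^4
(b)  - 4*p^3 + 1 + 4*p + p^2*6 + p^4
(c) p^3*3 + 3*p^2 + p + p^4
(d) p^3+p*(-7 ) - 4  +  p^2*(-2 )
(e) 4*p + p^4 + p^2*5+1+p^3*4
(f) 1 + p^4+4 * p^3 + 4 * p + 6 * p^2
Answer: f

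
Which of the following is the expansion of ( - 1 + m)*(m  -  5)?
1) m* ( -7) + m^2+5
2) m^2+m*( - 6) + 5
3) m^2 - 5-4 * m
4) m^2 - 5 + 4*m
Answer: 2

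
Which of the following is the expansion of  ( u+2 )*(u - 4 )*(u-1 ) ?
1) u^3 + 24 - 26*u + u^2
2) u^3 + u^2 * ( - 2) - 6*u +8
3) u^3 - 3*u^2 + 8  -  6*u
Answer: 3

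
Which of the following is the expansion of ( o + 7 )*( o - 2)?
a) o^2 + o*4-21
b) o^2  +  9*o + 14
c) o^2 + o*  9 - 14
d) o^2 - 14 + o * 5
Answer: d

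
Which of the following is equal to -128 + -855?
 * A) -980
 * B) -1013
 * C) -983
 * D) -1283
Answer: C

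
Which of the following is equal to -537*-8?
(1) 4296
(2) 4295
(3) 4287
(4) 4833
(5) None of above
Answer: 1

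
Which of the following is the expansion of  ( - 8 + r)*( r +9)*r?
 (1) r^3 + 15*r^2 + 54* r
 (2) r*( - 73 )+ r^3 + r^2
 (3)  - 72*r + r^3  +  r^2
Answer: 3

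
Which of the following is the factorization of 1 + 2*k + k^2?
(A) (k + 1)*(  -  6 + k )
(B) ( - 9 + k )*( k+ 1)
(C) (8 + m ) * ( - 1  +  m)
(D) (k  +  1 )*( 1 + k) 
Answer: D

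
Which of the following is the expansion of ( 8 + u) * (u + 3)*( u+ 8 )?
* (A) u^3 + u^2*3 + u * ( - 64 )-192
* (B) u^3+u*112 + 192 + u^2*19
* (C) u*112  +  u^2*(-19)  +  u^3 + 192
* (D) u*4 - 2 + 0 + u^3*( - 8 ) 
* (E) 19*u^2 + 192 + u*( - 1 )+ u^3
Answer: B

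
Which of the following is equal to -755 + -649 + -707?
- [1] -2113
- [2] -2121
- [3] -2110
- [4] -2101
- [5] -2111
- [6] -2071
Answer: 5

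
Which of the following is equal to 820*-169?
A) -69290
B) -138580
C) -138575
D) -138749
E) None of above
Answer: B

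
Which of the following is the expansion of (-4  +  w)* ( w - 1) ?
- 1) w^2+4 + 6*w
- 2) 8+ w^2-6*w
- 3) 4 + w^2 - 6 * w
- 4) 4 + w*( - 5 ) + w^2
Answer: 4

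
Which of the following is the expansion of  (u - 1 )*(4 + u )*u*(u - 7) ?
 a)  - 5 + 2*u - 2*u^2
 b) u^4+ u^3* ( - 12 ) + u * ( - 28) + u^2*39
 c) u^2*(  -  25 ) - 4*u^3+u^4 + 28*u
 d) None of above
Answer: c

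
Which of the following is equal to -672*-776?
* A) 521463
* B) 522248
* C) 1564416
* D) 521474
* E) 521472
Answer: E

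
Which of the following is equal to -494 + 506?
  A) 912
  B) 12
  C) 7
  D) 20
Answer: B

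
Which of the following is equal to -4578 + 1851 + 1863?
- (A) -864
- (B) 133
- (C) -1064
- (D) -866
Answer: A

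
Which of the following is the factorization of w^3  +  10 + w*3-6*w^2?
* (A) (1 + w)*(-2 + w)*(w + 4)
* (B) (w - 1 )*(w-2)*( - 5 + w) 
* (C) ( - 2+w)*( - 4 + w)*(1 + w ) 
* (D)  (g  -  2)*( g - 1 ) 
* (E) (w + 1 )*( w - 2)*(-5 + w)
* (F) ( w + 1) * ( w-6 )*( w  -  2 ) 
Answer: E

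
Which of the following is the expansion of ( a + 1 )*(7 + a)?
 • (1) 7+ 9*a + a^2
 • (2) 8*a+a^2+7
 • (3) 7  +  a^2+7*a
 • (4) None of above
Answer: 2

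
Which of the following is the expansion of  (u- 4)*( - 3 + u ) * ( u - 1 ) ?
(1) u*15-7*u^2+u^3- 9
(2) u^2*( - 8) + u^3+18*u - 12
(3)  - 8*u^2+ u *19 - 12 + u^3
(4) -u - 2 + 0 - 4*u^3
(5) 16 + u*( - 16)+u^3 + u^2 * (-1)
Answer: 3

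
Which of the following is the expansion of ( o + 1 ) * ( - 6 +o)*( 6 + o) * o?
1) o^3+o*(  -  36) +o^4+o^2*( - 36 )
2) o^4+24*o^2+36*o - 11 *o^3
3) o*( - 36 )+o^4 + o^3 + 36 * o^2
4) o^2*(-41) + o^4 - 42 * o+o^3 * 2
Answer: 1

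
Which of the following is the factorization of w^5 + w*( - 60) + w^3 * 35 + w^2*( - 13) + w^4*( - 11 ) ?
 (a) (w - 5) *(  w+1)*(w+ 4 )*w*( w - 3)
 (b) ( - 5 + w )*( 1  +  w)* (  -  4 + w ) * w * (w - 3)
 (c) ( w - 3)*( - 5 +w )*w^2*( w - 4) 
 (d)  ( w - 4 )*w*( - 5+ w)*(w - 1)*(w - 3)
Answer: b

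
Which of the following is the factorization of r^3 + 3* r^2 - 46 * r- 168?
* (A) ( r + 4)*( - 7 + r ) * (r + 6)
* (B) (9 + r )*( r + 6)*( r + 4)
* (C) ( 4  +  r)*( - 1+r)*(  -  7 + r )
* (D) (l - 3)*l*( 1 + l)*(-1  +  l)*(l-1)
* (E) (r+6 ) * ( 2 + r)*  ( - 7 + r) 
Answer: A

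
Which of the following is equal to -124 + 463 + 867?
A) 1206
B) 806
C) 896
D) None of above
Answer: A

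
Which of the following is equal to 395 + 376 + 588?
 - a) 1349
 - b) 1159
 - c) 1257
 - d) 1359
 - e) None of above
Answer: d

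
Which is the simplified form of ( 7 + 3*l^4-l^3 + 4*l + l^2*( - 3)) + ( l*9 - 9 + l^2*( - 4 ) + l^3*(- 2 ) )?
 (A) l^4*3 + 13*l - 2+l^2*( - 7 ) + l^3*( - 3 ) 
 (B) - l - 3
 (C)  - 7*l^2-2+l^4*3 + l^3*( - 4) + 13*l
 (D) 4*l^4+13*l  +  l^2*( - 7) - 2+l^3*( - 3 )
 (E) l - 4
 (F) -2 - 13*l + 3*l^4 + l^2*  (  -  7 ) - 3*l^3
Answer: A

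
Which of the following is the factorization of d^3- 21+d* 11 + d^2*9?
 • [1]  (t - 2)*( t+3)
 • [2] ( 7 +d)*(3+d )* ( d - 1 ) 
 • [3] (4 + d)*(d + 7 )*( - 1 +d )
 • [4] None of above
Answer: 2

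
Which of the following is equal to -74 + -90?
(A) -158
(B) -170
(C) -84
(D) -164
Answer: D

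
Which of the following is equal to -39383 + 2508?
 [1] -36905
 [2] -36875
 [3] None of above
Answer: 2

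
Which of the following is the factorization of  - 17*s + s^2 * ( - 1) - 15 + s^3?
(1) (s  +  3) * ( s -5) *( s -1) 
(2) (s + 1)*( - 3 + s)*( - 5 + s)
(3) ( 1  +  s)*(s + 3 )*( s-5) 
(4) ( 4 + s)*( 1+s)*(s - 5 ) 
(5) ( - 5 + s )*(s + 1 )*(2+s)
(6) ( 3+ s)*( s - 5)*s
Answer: 3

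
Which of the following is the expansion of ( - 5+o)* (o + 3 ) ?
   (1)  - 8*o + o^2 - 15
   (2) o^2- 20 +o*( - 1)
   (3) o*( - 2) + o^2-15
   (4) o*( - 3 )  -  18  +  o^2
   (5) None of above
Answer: 3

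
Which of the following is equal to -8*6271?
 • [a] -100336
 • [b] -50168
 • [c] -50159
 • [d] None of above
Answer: b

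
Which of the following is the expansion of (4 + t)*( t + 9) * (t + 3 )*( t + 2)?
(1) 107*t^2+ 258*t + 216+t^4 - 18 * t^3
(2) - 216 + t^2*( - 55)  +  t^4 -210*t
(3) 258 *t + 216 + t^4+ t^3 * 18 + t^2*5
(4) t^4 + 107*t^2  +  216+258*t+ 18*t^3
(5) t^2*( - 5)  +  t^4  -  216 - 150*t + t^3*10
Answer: 4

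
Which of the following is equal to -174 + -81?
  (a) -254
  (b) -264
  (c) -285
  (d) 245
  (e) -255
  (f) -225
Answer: e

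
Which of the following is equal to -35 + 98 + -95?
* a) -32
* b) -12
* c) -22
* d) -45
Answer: a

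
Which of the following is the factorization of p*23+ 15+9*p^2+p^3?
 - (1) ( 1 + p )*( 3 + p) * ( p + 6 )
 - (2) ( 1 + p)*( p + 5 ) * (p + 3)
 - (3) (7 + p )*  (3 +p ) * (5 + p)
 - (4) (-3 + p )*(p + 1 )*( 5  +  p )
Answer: 2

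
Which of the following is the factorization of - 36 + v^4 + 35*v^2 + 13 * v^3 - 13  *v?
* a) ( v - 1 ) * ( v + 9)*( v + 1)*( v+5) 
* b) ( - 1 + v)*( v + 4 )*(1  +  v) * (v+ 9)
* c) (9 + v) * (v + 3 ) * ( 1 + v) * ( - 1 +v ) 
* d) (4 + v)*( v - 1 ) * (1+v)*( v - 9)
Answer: b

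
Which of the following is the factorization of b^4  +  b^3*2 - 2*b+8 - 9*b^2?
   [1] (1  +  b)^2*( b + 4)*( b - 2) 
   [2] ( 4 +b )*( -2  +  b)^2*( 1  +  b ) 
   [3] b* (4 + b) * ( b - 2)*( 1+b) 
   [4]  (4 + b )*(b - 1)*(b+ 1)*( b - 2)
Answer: 4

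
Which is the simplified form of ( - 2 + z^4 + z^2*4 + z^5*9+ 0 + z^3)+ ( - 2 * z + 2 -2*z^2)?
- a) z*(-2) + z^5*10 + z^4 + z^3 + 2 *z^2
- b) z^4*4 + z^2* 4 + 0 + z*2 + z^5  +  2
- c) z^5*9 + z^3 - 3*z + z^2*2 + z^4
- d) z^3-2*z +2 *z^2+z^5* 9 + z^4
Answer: d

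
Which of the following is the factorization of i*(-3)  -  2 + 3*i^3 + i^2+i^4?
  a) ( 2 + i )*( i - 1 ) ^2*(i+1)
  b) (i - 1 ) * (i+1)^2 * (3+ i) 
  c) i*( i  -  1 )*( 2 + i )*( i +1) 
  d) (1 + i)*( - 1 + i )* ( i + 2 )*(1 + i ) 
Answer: d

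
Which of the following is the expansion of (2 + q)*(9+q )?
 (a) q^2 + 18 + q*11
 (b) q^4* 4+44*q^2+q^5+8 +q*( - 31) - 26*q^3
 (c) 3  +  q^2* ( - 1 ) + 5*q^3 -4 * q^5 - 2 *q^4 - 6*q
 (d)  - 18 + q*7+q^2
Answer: a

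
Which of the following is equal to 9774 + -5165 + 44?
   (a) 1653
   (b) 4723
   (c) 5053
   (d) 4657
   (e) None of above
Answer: e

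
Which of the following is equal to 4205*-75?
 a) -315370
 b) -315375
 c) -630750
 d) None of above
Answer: b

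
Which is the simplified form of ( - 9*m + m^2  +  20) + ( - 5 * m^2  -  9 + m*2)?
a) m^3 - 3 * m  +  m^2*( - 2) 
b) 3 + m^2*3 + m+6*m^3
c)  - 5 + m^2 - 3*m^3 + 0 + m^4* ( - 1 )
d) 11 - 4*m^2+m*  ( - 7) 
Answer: d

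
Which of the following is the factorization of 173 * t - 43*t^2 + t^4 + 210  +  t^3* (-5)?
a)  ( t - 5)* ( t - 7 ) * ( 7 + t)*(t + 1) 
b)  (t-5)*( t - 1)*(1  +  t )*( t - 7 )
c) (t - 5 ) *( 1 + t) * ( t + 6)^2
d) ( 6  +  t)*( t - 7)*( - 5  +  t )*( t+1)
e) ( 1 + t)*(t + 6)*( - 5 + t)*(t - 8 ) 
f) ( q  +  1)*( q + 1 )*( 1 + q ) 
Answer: d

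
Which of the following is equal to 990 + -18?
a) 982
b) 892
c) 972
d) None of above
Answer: c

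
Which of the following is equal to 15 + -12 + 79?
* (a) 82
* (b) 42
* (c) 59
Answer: a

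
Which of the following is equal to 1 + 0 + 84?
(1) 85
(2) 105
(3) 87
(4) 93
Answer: 1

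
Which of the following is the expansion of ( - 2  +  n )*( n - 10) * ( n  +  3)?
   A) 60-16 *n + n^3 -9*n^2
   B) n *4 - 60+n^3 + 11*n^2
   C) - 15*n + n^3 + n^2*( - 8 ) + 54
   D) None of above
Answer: A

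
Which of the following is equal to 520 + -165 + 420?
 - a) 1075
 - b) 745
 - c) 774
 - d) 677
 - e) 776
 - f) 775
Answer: f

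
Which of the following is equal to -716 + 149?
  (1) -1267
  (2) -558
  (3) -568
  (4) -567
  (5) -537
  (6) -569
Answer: 4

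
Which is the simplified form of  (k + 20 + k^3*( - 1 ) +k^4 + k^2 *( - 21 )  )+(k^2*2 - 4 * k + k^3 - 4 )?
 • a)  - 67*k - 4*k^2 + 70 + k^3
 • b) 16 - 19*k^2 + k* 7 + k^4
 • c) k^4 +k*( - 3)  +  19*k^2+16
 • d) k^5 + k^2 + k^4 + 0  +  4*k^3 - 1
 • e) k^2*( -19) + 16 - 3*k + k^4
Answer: e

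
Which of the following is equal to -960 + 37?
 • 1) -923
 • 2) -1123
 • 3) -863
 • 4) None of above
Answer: 1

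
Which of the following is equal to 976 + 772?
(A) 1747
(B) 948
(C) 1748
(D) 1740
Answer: C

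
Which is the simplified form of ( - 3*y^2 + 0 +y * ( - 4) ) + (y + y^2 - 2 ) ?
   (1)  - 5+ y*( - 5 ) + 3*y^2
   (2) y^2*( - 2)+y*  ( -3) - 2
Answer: 2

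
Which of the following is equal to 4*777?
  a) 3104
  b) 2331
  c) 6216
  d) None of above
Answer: d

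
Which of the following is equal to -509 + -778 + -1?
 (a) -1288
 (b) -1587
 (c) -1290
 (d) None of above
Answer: a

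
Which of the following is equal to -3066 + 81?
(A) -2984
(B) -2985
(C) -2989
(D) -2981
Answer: B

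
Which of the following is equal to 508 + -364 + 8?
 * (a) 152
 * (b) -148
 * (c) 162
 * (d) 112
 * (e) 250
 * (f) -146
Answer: a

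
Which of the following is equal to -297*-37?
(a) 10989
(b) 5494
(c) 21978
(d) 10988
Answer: a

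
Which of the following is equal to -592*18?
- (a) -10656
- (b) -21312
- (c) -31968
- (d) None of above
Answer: a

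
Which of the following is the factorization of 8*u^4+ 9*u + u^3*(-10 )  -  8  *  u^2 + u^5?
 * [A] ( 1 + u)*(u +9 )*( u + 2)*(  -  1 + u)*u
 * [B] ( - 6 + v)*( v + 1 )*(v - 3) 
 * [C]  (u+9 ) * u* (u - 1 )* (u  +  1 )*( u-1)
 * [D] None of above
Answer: C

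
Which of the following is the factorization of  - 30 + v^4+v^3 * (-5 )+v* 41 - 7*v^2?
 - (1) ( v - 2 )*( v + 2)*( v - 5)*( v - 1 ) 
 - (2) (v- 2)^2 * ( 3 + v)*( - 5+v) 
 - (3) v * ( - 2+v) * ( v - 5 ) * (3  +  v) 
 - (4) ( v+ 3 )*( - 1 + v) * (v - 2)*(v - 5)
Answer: 4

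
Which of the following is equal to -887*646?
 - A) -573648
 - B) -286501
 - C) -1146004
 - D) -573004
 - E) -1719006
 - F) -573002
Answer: F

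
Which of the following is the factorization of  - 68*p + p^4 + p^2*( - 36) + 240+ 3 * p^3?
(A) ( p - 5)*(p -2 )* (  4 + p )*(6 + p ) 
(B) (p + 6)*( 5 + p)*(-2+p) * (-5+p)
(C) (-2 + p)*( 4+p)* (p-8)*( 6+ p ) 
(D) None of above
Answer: A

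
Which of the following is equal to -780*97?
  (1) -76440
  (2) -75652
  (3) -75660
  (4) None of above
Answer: 3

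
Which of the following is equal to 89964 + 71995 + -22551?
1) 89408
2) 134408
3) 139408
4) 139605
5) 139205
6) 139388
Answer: 3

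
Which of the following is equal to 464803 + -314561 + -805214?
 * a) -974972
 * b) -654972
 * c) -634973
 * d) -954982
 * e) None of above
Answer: b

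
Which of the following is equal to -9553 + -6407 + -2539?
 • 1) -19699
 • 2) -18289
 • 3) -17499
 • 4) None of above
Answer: 4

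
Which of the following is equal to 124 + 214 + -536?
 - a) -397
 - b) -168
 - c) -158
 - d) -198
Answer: d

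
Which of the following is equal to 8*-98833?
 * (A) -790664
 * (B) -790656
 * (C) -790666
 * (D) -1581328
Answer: A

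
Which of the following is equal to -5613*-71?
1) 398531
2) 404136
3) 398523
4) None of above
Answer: 3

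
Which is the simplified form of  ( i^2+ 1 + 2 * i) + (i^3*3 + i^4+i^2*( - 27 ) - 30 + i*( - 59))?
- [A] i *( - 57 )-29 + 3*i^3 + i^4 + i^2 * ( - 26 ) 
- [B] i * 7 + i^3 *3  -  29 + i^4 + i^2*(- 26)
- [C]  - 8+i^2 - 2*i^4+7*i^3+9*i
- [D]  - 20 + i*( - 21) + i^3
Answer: A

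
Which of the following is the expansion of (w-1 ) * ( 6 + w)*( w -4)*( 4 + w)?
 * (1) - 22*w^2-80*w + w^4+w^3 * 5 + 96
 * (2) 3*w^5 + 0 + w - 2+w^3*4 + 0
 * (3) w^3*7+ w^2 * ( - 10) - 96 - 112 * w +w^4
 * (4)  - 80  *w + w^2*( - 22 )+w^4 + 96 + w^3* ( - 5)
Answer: 1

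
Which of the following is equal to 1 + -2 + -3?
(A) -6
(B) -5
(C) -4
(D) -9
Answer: C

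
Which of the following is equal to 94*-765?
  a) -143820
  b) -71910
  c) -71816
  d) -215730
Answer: b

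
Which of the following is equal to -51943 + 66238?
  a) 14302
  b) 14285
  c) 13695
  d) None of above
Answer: d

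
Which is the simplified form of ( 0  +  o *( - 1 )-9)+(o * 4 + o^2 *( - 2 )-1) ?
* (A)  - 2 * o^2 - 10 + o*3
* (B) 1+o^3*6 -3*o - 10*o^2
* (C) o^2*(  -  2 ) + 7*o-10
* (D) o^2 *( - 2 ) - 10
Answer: A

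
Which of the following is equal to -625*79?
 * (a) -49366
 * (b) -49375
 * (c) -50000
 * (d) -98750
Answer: b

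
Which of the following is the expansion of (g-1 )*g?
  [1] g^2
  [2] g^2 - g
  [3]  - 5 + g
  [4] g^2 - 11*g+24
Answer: 2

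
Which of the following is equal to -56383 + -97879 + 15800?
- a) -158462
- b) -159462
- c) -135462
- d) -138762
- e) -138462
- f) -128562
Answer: e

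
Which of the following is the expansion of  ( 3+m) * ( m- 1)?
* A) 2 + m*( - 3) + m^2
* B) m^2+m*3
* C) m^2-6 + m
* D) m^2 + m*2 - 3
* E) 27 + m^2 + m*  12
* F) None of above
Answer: D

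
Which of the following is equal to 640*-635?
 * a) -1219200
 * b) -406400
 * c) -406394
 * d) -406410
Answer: b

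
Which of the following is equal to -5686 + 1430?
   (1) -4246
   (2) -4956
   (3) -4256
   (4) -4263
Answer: 3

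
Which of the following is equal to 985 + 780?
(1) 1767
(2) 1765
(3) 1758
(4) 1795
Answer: 2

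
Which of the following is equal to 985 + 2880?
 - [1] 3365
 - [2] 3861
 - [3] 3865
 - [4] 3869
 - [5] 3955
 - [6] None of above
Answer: 3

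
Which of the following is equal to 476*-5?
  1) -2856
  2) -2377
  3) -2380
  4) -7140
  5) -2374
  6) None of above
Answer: 3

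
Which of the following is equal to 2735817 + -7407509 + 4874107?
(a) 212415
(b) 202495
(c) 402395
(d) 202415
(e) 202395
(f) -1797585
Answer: d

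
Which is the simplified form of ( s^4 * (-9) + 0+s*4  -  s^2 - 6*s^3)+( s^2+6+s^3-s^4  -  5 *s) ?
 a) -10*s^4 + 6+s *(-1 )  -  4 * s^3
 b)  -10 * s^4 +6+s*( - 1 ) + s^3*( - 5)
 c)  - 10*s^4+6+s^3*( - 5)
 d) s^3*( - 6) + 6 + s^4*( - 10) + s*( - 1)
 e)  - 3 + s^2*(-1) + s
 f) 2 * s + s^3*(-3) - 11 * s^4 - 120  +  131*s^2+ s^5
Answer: b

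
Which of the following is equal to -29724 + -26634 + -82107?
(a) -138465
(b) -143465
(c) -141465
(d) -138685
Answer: a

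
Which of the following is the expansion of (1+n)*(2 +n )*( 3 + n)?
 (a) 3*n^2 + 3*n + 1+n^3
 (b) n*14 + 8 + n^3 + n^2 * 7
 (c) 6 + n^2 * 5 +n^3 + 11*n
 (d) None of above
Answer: d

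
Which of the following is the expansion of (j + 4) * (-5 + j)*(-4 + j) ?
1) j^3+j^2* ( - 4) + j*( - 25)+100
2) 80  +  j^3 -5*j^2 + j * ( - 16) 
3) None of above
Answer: 2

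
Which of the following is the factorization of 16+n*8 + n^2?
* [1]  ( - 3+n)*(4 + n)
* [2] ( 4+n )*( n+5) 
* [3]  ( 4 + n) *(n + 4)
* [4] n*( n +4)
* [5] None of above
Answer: 3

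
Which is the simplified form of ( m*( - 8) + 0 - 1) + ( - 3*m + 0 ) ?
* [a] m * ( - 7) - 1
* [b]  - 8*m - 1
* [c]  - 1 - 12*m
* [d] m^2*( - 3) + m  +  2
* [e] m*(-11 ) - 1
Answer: e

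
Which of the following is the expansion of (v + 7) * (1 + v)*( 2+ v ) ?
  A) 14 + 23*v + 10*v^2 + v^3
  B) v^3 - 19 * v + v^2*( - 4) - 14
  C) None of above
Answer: A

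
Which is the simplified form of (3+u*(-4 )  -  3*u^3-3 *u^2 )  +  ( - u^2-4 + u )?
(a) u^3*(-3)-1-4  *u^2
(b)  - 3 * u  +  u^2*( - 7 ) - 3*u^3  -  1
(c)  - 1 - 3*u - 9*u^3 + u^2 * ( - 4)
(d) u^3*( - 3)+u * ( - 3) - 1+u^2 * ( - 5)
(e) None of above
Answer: e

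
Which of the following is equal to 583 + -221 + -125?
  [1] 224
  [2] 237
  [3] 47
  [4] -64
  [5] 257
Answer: 2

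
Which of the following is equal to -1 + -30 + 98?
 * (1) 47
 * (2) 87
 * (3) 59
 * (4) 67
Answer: 4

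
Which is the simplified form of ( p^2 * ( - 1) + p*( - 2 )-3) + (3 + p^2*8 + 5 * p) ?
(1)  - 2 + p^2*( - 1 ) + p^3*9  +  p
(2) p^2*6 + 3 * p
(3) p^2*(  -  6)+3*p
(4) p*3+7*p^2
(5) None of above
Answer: 4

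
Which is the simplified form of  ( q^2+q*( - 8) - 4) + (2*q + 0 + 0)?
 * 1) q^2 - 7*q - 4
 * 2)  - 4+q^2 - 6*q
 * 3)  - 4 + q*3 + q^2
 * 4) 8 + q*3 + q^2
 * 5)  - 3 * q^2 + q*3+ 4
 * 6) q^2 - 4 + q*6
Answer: 2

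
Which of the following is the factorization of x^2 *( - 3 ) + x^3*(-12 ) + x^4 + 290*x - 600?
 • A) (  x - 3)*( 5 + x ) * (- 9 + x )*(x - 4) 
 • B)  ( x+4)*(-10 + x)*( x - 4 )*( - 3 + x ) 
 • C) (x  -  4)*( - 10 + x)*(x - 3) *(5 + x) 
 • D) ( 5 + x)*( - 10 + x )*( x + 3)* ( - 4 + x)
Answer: C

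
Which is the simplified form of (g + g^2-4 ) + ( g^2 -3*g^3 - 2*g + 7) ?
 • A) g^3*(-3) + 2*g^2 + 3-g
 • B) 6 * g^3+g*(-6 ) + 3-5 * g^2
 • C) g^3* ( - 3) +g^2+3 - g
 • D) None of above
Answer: A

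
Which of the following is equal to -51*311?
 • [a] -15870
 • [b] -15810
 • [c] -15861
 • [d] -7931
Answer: c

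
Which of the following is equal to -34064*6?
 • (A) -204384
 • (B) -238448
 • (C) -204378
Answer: A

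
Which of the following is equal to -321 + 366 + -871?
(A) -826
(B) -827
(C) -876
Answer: A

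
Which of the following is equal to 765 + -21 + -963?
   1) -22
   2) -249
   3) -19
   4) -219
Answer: 4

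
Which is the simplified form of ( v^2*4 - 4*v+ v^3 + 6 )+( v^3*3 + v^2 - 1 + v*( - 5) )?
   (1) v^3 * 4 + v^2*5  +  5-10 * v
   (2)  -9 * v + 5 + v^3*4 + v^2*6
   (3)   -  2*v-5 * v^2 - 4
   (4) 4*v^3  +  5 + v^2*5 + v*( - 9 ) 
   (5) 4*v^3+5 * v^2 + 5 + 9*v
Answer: 4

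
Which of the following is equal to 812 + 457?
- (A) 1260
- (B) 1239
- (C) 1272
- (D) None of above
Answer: D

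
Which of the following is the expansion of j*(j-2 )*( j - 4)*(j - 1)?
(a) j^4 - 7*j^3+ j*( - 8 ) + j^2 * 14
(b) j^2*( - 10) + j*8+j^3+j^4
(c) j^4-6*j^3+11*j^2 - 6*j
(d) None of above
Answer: a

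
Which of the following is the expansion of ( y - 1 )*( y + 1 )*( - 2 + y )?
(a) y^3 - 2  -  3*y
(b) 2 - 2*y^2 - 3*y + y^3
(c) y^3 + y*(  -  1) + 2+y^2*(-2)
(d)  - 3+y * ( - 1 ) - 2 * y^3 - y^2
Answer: c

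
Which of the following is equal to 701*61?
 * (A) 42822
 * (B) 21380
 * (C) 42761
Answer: C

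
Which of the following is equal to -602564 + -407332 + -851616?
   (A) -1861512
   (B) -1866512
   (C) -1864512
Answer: A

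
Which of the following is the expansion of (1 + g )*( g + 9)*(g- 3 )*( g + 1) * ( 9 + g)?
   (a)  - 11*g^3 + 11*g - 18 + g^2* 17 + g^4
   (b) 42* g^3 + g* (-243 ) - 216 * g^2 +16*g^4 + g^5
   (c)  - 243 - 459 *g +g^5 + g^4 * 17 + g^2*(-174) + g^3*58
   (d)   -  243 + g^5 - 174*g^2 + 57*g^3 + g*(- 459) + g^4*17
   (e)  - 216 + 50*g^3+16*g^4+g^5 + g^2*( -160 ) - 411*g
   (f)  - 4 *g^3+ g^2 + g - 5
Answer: c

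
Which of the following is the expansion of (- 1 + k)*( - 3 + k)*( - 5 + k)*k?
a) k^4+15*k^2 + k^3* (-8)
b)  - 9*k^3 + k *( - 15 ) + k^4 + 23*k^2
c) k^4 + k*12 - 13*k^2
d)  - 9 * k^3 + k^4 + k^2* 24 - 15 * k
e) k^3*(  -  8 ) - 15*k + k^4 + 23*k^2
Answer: b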